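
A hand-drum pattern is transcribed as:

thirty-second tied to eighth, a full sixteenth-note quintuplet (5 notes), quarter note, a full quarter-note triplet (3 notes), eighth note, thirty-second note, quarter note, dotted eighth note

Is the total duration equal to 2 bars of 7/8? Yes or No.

One bar of 7/8 = 28 thirty-second notes, so 2 bars = 56.
Working in thirty-second notes: thirty-second tied to eighth (thirty-second + eighth) = 5; a full sixteenth-note quintuplet (5 notes) (five quintuplet sixteenths span one quarter) = 8; quarter note = 8; a full quarter-note triplet (3 notes) (three triplet quarters span one half) = 16; eighth note = 4; thirty-second note = 1; quarter note = 8; dotted eighth note = 6.
Adding: 5 + 8 + 8 + 16 + 4 + 1 + 8 + 6 = 56.
56 equals 56, so the answer is Yes.

Yes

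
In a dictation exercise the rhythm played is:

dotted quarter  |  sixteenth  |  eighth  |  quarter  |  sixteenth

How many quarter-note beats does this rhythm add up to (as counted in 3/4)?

3.5

One quarter-note beat = 4 sixteenth notes.
Working in sixteenth notes: dotted quarter = 6; sixteenth = 1; eighth = 2; quarter = 4; sixteenth = 1.
Altogether 6 + 1 + 2 + 4 + 1 = 14.
14 ÷ 4 = 3.5 beats.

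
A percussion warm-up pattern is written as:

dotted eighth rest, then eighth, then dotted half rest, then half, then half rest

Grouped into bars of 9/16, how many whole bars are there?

3

One bar of 9/16 = 9 sixteenth notes.
Each duration in sixteenth notes: dotted eighth rest = 3; eighth = 2; dotted half rest = 12; half = 8; half rest = 8.
Sum: 3 + 2 + 12 + 8 + 8 = 33.
33 ÷ 9 = 3 complete bars with 6 left over.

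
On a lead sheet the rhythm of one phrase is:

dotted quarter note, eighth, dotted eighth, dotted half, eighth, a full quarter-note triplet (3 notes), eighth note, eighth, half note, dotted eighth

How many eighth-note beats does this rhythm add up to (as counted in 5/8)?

24

One eighth-note beat = 2 sixteenth notes.
Convert each value to sixteenth notes: dotted quarter note = 6; eighth = 2; dotted eighth = 3; dotted half = 12; eighth = 2; a full quarter-note triplet (3 notes) (three triplet quarters span one half) = 8; eighth note = 2; eighth = 2; half note = 8; dotted eighth = 3.
Altogether 6 + 2 + 3 + 12 + 2 + 8 + 2 + 2 + 8 + 3 = 48.
48 ÷ 2 = 24 beats.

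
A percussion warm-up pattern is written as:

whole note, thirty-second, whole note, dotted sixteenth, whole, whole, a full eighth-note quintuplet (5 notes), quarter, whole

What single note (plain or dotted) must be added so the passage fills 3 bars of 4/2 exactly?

eighth note

3 bars of 4/2 = 192 thirty-second notes.
In thirty-second notes: whole note = 32; thirty-second = 1; whole note = 32; dotted sixteenth = 3; whole = 32; whole = 32; a full eighth-note quintuplet (5 notes) (five quintuplet eighths span one half) = 16; quarter = 8; whole = 32.
Sum: 32 + 1 + 32 + 3 + 32 + 32 + 16 + 8 + 32 = 188.
Remaining: 192 − 188 = 4 thirty-second notes, which is a eighth note.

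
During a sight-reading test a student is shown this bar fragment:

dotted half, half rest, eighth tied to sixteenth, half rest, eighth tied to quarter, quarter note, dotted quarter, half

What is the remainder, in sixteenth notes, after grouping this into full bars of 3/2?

7

One bar of 3/2 = 24 sixteenth notes.
Convert each value to sixteenth notes: dotted half = 12; half rest = 8; eighth tied to sixteenth (eighth + sixteenth) = 3; half rest = 8; eighth tied to quarter (eighth + quarter) = 6; quarter note = 4; dotted quarter = 6; half = 8.
Adding: 12 + 8 + 3 + 8 + 6 + 4 + 6 + 8 = 55.
55 ÷ 24 = 2 complete bars with 7 sixteenth notes remaining.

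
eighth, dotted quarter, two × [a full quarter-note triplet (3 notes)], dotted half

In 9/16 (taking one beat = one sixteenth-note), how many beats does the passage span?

One sixteenth-note beat = 2 thirty-second notes.
Each duration in thirty-second notes: eighth = 4; dotted quarter = 12; a full quarter-note triplet (3 notes) (three triplet quarters span one half) = 16; a full quarter-note triplet (3 notes) (three triplet quarters span one half) = 16; dotted half = 24.
Total: 4 + 12 + 16 + 16 + 24 = 72.
72 ÷ 2 = 36 beats.

36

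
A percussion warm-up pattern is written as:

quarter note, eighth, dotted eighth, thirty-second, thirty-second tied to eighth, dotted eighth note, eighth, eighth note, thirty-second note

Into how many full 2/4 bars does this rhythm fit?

One bar of 2/4 = 16 thirty-second notes.
Working in thirty-second notes: quarter note = 8; eighth = 4; dotted eighth = 6; thirty-second = 1; thirty-second tied to eighth (thirty-second + eighth) = 5; dotted eighth note = 6; eighth = 4; eighth note = 4; thirty-second note = 1.
Adding: 8 + 4 + 6 + 1 + 5 + 6 + 4 + 4 + 1 = 39.
39 ÷ 16 = 2 complete bars with 7 left over.

2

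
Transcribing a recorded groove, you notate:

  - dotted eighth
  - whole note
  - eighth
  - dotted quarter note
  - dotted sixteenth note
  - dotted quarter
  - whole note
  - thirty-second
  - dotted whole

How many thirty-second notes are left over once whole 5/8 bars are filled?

10

One bar of 5/8 = 20 thirty-second notes.
Working in thirty-second notes: dotted eighth = 6; whole note = 32; eighth = 4; dotted quarter note = 12; dotted sixteenth note = 3; dotted quarter = 12; whole note = 32; thirty-second = 1; dotted whole = 48.
Sum: 6 + 32 + 4 + 12 + 3 + 12 + 32 + 1 + 48 = 150.
150 ÷ 20 = 7 complete bars with 10 thirty-second notes remaining.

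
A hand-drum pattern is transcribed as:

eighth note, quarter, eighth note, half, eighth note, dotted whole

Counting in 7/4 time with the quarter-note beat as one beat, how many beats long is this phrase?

One quarter-note beat = 2 eighth notes.
Working in eighth notes: eighth note = 1; quarter = 2; eighth note = 1; half = 4; eighth note = 1; dotted whole = 12.
Sum: 1 + 2 + 1 + 4 + 1 + 12 = 21.
21 ÷ 2 = 10.5 beats.

10.5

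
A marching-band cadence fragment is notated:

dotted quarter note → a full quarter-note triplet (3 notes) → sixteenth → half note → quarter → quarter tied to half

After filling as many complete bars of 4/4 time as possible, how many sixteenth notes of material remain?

One bar of 4/4 = 16 sixteenth notes.
Working in sixteenth notes: dotted quarter note = 6; a full quarter-note triplet (3 notes) (three triplet quarters span one half) = 8; sixteenth = 1; half note = 8; quarter = 4; quarter tied to half (quarter + half) = 12.
Total: 6 + 8 + 1 + 8 + 4 + 12 = 39.
39 ÷ 16 = 2 complete bars with 7 sixteenth notes remaining.

7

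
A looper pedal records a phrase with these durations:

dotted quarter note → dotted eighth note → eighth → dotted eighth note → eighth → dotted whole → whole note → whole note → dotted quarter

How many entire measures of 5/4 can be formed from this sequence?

3

One bar of 5/4 = 20 sixteenth notes.
Working in sixteenth notes: dotted quarter note = 6; dotted eighth note = 3; eighth = 2; dotted eighth note = 3; eighth = 2; dotted whole = 24; whole note = 16; whole note = 16; dotted quarter = 6.
Total: 6 + 3 + 2 + 3 + 2 + 24 + 16 + 16 + 6 = 78.
78 ÷ 20 = 3 complete bars with 18 left over.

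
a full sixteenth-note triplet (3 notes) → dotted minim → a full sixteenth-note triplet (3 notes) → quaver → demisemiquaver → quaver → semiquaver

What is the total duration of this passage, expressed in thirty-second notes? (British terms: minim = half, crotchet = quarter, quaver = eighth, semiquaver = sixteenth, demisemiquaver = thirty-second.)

Express everything in thirty-second notes: a full sixteenth-note triplet (3 notes) (three triplet sixteenths span one eighth) = 4; dotted minim = 24; a full sixteenth-note triplet (3 notes) (three triplet sixteenths span one eighth) = 4; quaver = 4; demisemiquaver = 1; quaver = 4; semiquaver = 2.
Total: 4 + 24 + 4 + 4 + 1 + 4 + 2 = 43 thirty-second notes.

43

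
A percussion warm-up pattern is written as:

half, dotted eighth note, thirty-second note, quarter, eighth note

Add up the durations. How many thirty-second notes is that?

Working in thirty-second notes: half = 16; dotted eighth note = 6; thirty-second note = 1; quarter = 8; eighth note = 4.
Total: 16 + 6 + 1 + 8 + 4 = 35 thirty-second notes.

35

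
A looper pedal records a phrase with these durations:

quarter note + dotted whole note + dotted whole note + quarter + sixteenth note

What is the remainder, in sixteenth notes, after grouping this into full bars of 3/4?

One bar of 3/4 = 12 sixteenth notes.
In sixteenth notes: quarter note = 4; dotted whole note = 24; dotted whole note = 24; quarter = 4; sixteenth note = 1.
Total: 4 + 24 + 24 + 4 + 1 = 57.
57 ÷ 12 = 4 complete bars with 9 sixteenth notes remaining.

9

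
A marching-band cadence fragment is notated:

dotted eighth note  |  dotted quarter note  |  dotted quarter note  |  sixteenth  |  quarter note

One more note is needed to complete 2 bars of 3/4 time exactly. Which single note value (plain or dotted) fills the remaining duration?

2 bars of 3/4 = 24 sixteenth notes.
Working in sixteenth notes: dotted eighth note = 3; dotted quarter note = 6; dotted quarter note = 6; sixteenth = 1; quarter note = 4.
Altogether 3 + 6 + 6 + 1 + 4 = 20.
Remaining: 24 − 20 = 4 sixteenth notes, which is a quarter note.

quarter note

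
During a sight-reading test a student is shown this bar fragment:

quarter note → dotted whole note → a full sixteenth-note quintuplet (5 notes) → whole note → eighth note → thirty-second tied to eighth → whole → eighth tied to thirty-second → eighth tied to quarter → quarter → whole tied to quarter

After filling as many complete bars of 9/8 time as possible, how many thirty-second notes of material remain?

22

One bar of 9/8 = 36 thirty-second notes.
Each duration in thirty-second notes: quarter note = 8; dotted whole note = 48; a full sixteenth-note quintuplet (5 notes) (five quintuplet sixteenths span one quarter) = 8; whole note = 32; eighth note = 4; thirty-second tied to eighth (thirty-second + eighth) = 5; whole = 32; eighth tied to thirty-second (eighth + thirty-second) = 5; eighth tied to quarter (eighth + quarter) = 12; quarter = 8; whole tied to quarter (whole + quarter) = 40.
Altogether 8 + 48 + 8 + 32 + 4 + 5 + 32 + 5 + 12 + 8 + 40 = 202.
202 ÷ 36 = 5 complete bars with 22 thirty-second notes remaining.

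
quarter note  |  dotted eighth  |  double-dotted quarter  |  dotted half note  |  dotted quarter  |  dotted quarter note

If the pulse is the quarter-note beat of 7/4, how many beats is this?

9.5

One quarter-note beat = 4 sixteenth notes.
Express everything in sixteenth notes: quarter note = 4; dotted eighth = 3; double-dotted quarter = 7; dotted half note = 12; dotted quarter = 6; dotted quarter note = 6.
Total: 4 + 3 + 7 + 12 + 6 + 6 = 38.
38 ÷ 4 = 9.5 beats.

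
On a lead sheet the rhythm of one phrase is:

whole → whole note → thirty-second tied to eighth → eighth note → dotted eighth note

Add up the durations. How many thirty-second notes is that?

In thirty-second notes: whole = 32; whole note = 32; thirty-second tied to eighth (thirty-second + eighth) = 5; eighth note = 4; dotted eighth note = 6.
Altogether 32 + 32 + 5 + 4 + 6 = 79 thirty-second notes.

79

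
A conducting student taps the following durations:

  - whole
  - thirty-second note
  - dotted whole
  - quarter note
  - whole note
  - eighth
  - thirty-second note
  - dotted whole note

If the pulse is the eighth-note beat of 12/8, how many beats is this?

One eighth-note beat = 4 thirty-second notes.
Convert each value to thirty-second notes: whole = 32; thirty-second note = 1; dotted whole = 48; quarter note = 8; whole note = 32; eighth = 4; thirty-second note = 1; dotted whole note = 48.
Sum: 32 + 1 + 48 + 8 + 32 + 4 + 1 + 48 = 174.
174 ÷ 4 = 43.5 beats.

43.5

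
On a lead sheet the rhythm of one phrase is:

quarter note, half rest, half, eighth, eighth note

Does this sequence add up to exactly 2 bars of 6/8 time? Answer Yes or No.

Yes

One bar of 6/8 = 6 eighth notes, so 2 bars = 12.
Working in eighth notes: quarter note = 2; half rest = 4; half = 4; eighth = 1; eighth note = 1.
Sum: 2 + 4 + 4 + 1 + 1 = 12.
12 equals 12, so the answer is Yes.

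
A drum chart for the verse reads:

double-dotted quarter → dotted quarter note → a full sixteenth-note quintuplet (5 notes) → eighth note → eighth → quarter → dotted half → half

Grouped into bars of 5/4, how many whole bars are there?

One bar of 5/4 = 20 sixteenth notes.
Working in sixteenth notes: double-dotted quarter = 7; dotted quarter note = 6; a full sixteenth-note quintuplet (5 notes) (five quintuplet sixteenths span one quarter) = 4; eighth note = 2; eighth = 2; quarter = 4; dotted half = 12; half = 8.
Adding: 7 + 6 + 4 + 2 + 2 + 4 + 12 + 8 = 45.
45 ÷ 20 = 2 complete bars with 5 left over.

2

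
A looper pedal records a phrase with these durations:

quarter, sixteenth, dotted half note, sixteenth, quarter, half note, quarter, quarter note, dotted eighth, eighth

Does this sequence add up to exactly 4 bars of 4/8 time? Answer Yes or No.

One bar of 4/8 = 8 sixteenth notes, so 4 bars = 32.
In sixteenth notes: quarter = 4; sixteenth = 1; dotted half note = 12; sixteenth = 1; quarter = 4; half note = 8; quarter = 4; quarter note = 4; dotted eighth = 3; eighth = 2.
Altogether 4 + 1 + 12 + 1 + 4 + 8 + 4 + 4 + 3 + 2 = 43.
43 exceeds 32, so the answer is No.

No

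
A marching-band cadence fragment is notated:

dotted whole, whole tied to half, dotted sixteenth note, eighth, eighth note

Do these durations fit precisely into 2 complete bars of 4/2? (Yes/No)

One bar of 4/2 = 64 thirty-second notes, so 2 bars = 128.
Working in thirty-second notes: dotted whole = 48; whole tied to half (whole + half) = 48; dotted sixteenth note = 3; eighth = 4; eighth note = 4.
Adding: 48 + 48 + 3 + 4 + 4 = 107.
107 falls short of 128, so the answer is No.

No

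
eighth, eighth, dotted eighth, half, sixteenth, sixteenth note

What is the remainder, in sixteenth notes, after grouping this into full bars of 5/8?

One bar of 5/8 = 10 sixteenth notes.
Convert each value to sixteenth notes: eighth = 2; eighth = 2; dotted eighth = 3; half = 8; sixteenth = 1; sixteenth note = 1.
Sum: 2 + 2 + 3 + 8 + 1 + 1 = 17.
17 ÷ 10 = 1 complete bar with 7 sixteenth notes remaining.

7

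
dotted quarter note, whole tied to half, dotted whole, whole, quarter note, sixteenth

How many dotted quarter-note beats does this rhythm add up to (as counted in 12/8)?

12.5

One dotted quarter-note beat = 6 sixteenth notes.
Working in sixteenth notes: dotted quarter note = 6; whole tied to half (whole + half) = 24; dotted whole = 24; whole = 16; quarter note = 4; sixteenth = 1.
Total: 6 + 24 + 24 + 16 + 4 + 1 = 75.
75 ÷ 6 = 12.5 beats.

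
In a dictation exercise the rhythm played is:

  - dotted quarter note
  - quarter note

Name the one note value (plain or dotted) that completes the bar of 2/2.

dotted quarter note

The bar of 2/2 = 8 eighth notes.
In eighth notes: dotted quarter note = 3; quarter note = 2.
Sum: 3 + 2 = 5.
Remaining: 8 − 5 = 3 eighth notes, which is a dotted quarter note.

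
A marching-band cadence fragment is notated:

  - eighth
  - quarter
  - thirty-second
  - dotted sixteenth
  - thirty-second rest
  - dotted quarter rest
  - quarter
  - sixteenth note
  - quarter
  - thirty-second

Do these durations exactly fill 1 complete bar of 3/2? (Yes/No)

One bar of 3/2 = 48 thirty-second notes.
Each duration in thirty-second notes: eighth = 4; quarter = 8; thirty-second = 1; dotted sixteenth = 3; thirty-second rest = 1; dotted quarter rest = 12; quarter = 8; sixteenth note = 2; quarter = 8; thirty-second = 1.
Adding: 4 + 8 + 1 + 3 + 1 + 12 + 8 + 2 + 8 + 1 = 48.
48 equals 48, so the answer is Yes.

Yes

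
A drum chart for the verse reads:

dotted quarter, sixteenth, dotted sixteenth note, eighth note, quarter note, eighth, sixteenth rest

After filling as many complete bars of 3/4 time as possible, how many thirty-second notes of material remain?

One bar of 3/4 = 24 thirty-second notes.
In thirty-second notes: dotted quarter = 12; sixteenth = 2; dotted sixteenth note = 3; eighth note = 4; quarter note = 8; eighth = 4; sixteenth rest = 2.
Adding: 12 + 2 + 3 + 4 + 8 + 4 + 2 = 35.
35 ÷ 24 = 1 complete bar with 11 thirty-second notes remaining.

11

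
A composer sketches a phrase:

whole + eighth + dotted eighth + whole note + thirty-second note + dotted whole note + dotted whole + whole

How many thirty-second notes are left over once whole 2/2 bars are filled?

One bar of 2/2 = 32 thirty-second notes.
Convert each value to thirty-second notes: whole = 32; eighth = 4; dotted eighth = 6; whole note = 32; thirty-second note = 1; dotted whole note = 48; dotted whole = 48; whole = 32.
Total: 32 + 4 + 6 + 32 + 1 + 48 + 48 + 32 = 203.
203 ÷ 32 = 6 complete bars with 11 thirty-second notes remaining.

11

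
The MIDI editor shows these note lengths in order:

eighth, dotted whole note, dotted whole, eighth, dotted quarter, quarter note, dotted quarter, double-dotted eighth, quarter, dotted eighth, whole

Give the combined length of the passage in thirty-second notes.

189

Working in thirty-second notes: eighth = 4; dotted whole note = 48; dotted whole = 48; eighth = 4; dotted quarter = 12; quarter note = 8; dotted quarter = 12; double-dotted eighth = 7; quarter = 8; dotted eighth = 6; whole = 32.
Adding: 4 + 48 + 48 + 4 + 12 + 8 + 12 + 7 + 8 + 6 + 32 = 189 thirty-second notes.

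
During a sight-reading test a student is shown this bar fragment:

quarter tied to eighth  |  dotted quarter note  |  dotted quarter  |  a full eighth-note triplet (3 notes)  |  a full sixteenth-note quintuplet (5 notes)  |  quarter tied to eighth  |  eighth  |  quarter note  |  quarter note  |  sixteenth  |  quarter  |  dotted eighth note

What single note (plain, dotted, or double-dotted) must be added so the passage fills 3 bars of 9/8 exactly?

quarter note

3 bars of 9/8 = 54 sixteenth notes.
Express everything in sixteenth notes: quarter tied to eighth (quarter + eighth) = 6; dotted quarter note = 6; dotted quarter = 6; a full eighth-note triplet (3 notes) (three triplet eighths span one quarter) = 4; a full sixteenth-note quintuplet (5 notes) (five quintuplet sixteenths span one quarter) = 4; quarter tied to eighth (quarter + eighth) = 6; eighth = 2; quarter note = 4; quarter note = 4; sixteenth = 1; quarter = 4; dotted eighth note = 3.
Altogether 6 + 6 + 6 + 4 + 4 + 6 + 2 + 4 + 4 + 1 + 4 + 3 = 50.
Remaining: 54 − 50 = 4 sixteenth notes, which is a quarter note.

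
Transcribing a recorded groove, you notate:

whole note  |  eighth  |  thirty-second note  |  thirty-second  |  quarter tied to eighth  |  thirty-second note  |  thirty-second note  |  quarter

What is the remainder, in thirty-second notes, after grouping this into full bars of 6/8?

12

One bar of 6/8 = 24 thirty-second notes.
In thirty-second notes: whole note = 32; eighth = 4; thirty-second note = 1; thirty-second = 1; quarter tied to eighth (quarter + eighth) = 12; thirty-second note = 1; thirty-second note = 1; quarter = 8.
Total: 32 + 4 + 1 + 1 + 12 + 1 + 1 + 8 = 60.
60 ÷ 24 = 2 complete bars with 12 thirty-second notes remaining.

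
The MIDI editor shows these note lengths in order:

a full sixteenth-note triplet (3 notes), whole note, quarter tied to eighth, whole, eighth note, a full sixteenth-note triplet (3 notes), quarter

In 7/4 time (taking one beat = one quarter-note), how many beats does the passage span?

12

One quarter-note beat = 2 eighth notes.
In eighth notes: a full sixteenth-note triplet (3 notes) (three triplet sixteenths span one eighth) = 1; whole note = 8; quarter tied to eighth (quarter + eighth) = 3; whole = 8; eighth note = 1; a full sixteenth-note triplet (3 notes) (three triplet sixteenths span one eighth) = 1; quarter = 2.
Sum: 1 + 8 + 3 + 8 + 1 + 1 + 2 = 24.
24 ÷ 2 = 12 beats.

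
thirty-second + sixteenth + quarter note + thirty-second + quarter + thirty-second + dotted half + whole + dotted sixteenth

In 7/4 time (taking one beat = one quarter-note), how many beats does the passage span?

One quarter-note beat = 8 thirty-second notes.
Express everything in thirty-second notes: thirty-second = 1; sixteenth = 2; quarter note = 8; thirty-second = 1; quarter = 8; thirty-second = 1; dotted half = 24; whole = 32; dotted sixteenth = 3.
Sum: 1 + 2 + 8 + 1 + 8 + 1 + 24 + 32 + 3 = 80.
80 ÷ 8 = 10 beats.

10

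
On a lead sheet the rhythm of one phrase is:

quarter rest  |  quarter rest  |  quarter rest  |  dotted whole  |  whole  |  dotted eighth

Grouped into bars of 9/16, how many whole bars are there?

One bar of 9/16 = 9 sixteenth notes.
Convert each value to sixteenth notes: quarter rest = 4; quarter rest = 4; quarter rest = 4; dotted whole = 24; whole = 16; dotted eighth = 3.
Altogether 4 + 4 + 4 + 24 + 16 + 3 = 55.
55 ÷ 9 = 6 complete bars with 1 left over.

6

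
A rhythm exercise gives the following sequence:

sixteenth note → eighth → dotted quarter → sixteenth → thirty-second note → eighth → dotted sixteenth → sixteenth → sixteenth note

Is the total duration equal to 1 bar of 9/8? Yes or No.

No

One bar of 9/8 = 36 thirty-second notes.
In thirty-second notes: sixteenth note = 2; eighth = 4; dotted quarter = 12; sixteenth = 2; thirty-second note = 1; eighth = 4; dotted sixteenth = 3; sixteenth = 2; sixteenth note = 2.
Adding: 2 + 4 + 12 + 2 + 1 + 4 + 3 + 2 + 2 = 32.
32 falls short of 36, so the answer is No.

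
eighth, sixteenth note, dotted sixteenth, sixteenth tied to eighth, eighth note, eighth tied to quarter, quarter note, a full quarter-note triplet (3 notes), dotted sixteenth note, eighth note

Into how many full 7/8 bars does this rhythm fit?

2

One bar of 7/8 = 28 thirty-second notes.
Working in thirty-second notes: eighth = 4; sixteenth note = 2; dotted sixteenth = 3; sixteenth tied to eighth (sixteenth + eighth) = 6; eighth note = 4; eighth tied to quarter (eighth + quarter) = 12; quarter note = 8; a full quarter-note triplet (3 notes) (three triplet quarters span one half) = 16; dotted sixteenth note = 3; eighth note = 4.
Altogether 4 + 2 + 3 + 6 + 4 + 12 + 8 + 16 + 3 + 4 = 62.
62 ÷ 28 = 2 complete bars with 6 left over.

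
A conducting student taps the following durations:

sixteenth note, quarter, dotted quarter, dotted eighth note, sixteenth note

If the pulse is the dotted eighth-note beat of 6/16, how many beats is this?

One dotted eighth-note beat = 3 sixteenth notes.
Each duration in sixteenth notes: sixteenth note = 1; quarter = 4; dotted quarter = 6; dotted eighth note = 3; sixteenth note = 1.
Sum: 1 + 4 + 6 + 3 + 1 = 15.
15 ÷ 3 = 5 beats.

5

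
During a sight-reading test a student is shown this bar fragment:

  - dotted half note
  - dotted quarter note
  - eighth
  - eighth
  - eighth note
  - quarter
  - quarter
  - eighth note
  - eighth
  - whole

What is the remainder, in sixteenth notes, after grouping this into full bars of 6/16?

4

One bar of 6/16 = 3 eighth notes.
In eighth notes: dotted half note = 6; dotted quarter note = 3; eighth = 1; eighth = 1; eighth note = 1; quarter = 2; quarter = 2; eighth note = 1; eighth = 1; whole = 8.
Total: 6 + 3 + 1 + 1 + 1 + 2 + 2 + 1 + 1 + 8 = 26.
26 ÷ 3 = 8 complete bars with 2 eighth notes remaining = 4 sixteenth notes.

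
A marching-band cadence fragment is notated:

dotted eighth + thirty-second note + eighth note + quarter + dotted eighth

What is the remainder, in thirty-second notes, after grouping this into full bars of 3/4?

One bar of 3/4 = 24 thirty-second notes.
In thirty-second notes: dotted eighth = 6; thirty-second note = 1; eighth note = 4; quarter = 8; dotted eighth = 6.
Total: 6 + 1 + 4 + 8 + 6 = 25.
25 ÷ 24 = 1 complete bar with 1 thirty-second note remaining.

1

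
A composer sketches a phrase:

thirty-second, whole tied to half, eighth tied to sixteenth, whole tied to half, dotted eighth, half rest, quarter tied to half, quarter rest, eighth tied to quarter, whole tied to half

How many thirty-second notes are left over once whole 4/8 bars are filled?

One bar of 4/8 = 16 thirty-second notes.
Convert each value to thirty-second notes: thirty-second = 1; whole tied to half (whole + half) = 48; eighth tied to sixteenth (eighth + sixteenth) = 6; whole tied to half (whole + half) = 48; dotted eighth = 6; half rest = 16; quarter tied to half (quarter + half) = 24; quarter rest = 8; eighth tied to quarter (eighth + quarter) = 12; whole tied to half (whole + half) = 48.
Altogether 1 + 48 + 6 + 48 + 6 + 16 + 24 + 8 + 12 + 48 = 217.
217 ÷ 16 = 13 complete bars with 9 thirty-second notes remaining.

9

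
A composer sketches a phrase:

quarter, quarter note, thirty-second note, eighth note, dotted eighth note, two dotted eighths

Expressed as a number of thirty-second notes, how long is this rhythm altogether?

Convert each value to thirty-second notes: quarter = 8; quarter note = 8; thirty-second note = 1; eighth note = 4; dotted eighth note = 6; dotted eighth = 6; dotted eighth = 6.
Total: 8 + 8 + 1 + 4 + 6 + 6 + 6 = 39 thirty-second notes.

39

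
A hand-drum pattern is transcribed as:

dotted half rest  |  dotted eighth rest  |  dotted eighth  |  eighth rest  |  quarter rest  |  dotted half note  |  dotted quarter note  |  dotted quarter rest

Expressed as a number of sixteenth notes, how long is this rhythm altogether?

48

Working in sixteenth notes: dotted half rest = 12; dotted eighth rest = 3; dotted eighth = 3; eighth rest = 2; quarter rest = 4; dotted half note = 12; dotted quarter note = 6; dotted quarter rest = 6.
Sum: 12 + 3 + 3 + 2 + 4 + 12 + 6 + 6 = 48 sixteenth notes.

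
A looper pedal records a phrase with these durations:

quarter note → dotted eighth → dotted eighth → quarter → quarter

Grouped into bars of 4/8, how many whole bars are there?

2

One bar of 4/8 = 8 sixteenth notes.
Working in sixteenth notes: quarter note = 4; dotted eighth = 3; dotted eighth = 3; quarter = 4; quarter = 4.
Sum: 4 + 3 + 3 + 4 + 4 = 18.
18 ÷ 8 = 2 complete bars with 2 left over.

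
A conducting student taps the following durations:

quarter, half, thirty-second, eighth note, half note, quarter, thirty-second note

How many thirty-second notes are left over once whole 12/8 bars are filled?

6

One bar of 12/8 = 48 thirty-second notes.
Working in thirty-second notes: quarter = 8; half = 16; thirty-second = 1; eighth note = 4; half note = 16; quarter = 8; thirty-second note = 1.
Adding: 8 + 16 + 1 + 4 + 16 + 8 + 1 = 54.
54 ÷ 48 = 1 complete bar with 6 thirty-second notes remaining.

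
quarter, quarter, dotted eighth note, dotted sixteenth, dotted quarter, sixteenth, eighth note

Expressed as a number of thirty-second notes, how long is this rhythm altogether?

Convert each value to thirty-second notes: quarter = 8; quarter = 8; dotted eighth note = 6; dotted sixteenth = 3; dotted quarter = 12; sixteenth = 2; eighth note = 4.
Sum: 8 + 8 + 6 + 3 + 12 + 2 + 4 = 43 thirty-second notes.

43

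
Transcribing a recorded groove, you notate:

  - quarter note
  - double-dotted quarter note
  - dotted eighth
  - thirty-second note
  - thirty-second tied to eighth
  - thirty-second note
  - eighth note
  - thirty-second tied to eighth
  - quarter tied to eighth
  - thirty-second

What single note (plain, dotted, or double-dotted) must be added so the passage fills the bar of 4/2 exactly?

double-dotted eighth note

The bar of 4/2 = 64 thirty-second notes.
Express everything in thirty-second notes: quarter note = 8; double-dotted quarter note = 14; dotted eighth = 6; thirty-second note = 1; thirty-second tied to eighth (thirty-second + eighth) = 5; thirty-second note = 1; eighth note = 4; thirty-second tied to eighth (thirty-second + eighth) = 5; quarter tied to eighth (quarter + eighth) = 12; thirty-second = 1.
Altogether 8 + 14 + 6 + 1 + 5 + 1 + 4 + 5 + 12 + 1 = 57.
Remaining: 64 − 57 = 7 thirty-second notes, which is a double-dotted eighth note.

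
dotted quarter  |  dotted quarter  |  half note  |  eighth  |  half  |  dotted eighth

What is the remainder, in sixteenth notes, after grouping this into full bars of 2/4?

One bar of 2/4 = 8 sixteenth notes.
Convert each value to sixteenth notes: dotted quarter = 6; dotted quarter = 6; half note = 8; eighth = 2; half = 8; dotted eighth = 3.
Altogether 6 + 6 + 8 + 2 + 8 + 3 = 33.
33 ÷ 8 = 4 complete bars with 1 sixteenth note remaining.

1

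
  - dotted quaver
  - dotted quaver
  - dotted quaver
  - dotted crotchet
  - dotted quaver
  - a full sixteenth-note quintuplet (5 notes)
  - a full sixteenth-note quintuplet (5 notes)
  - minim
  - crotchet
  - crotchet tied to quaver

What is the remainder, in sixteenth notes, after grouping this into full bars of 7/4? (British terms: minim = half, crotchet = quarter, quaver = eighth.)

One bar of 7/4 = 28 sixteenth notes.
Express everything in sixteenth notes: dotted quaver = 3; dotted quaver = 3; dotted quaver = 3; dotted crotchet = 6; dotted quaver = 3; a full sixteenth-note quintuplet (5 notes) (five quintuplet sixteenths span one quarter) = 4; a full sixteenth-note quintuplet (5 notes) (five quintuplet sixteenths span one quarter) = 4; minim = 8; crotchet = 4; crotchet tied to quaver (crotchet + quaver) = 6.
Altogether 3 + 3 + 3 + 6 + 3 + 4 + 4 + 8 + 4 + 6 = 44.
44 ÷ 28 = 1 complete bar with 16 sixteenth notes remaining.

16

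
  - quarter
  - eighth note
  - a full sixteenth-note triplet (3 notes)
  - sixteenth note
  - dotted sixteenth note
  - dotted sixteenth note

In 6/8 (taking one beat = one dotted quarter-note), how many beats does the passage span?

One dotted quarter-note beat = 12 thirty-second notes.
Working in thirty-second notes: quarter = 8; eighth note = 4; a full sixteenth-note triplet (3 notes) (three triplet sixteenths span one eighth) = 4; sixteenth note = 2; dotted sixteenth note = 3; dotted sixteenth note = 3.
Sum: 8 + 4 + 4 + 2 + 3 + 3 = 24.
24 ÷ 12 = 2 beats.

2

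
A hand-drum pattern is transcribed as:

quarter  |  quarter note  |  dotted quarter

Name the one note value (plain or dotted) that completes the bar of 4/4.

The bar of 4/4 = 8 eighth notes.
Convert each value to eighth notes: quarter = 2; quarter note = 2; dotted quarter = 3.
Adding: 2 + 2 + 3 = 7.
Remaining: 8 − 7 = 1 eighth note, which is a eighth note.

eighth note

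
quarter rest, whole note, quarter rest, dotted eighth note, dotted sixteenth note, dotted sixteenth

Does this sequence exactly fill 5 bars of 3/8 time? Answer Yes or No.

One bar of 3/8 = 12 thirty-second notes, so 5 bars = 60.
In thirty-second notes: quarter rest = 8; whole note = 32; quarter rest = 8; dotted eighth note = 6; dotted sixteenth note = 3; dotted sixteenth = 3.
Altogether 8 + 32 + 8 + 6 + 3 + 3 = 60.
60 equals 60, so the answer is Yes.

Yes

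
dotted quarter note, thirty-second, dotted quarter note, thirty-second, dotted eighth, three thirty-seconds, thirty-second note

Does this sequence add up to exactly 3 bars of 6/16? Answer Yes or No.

Yes

One bar of 6/16 = 12 thirty-second notes, so 3 bars = 36.
In thirty-second notes: dotted quarter note = 12; thirty-second = 1; dotted quarter note = 12; thirty-second = 1; dotted eighth = 6; thirty-second = 1; thirty-second = 1; thirty-second = 1; thirty-second note = 1.
Adding: 12 + 1 + 12 + 1 + 6 + 1 + 1 + 1 + 1 = 36.
36 equals 36, so the answer is Yes.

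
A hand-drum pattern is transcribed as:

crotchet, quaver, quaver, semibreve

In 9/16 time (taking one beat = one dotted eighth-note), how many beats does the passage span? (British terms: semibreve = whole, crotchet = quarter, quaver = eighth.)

8

One dotted eighth-note beat = 3 sixteenth notes.
Convert each value to sixteenth notes: crotchet = 4; quaver = 2; quaver = 2; semibreve = 16.
Sum: 4 + 2 + 2 + 16 = 24.
24 ÷ 3 = 8 beats.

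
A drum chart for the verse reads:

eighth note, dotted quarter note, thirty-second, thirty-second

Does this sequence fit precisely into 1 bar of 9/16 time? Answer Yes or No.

Yes

One bar of 9/16 = 18 thirty-second notes.
Convert each value to thirty-second notes: eighth note = 4; dotted quarter note = 12; thirty-second = 1; thirty-second = 1.
Altogether 4 + 12 + 1 + 1 = 18.
18 equals 18, so the answer is Yes.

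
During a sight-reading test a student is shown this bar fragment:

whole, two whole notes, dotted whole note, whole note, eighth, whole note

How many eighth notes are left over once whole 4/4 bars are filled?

One bar of 4/4 = 8 eighth notes.
Working in eighth notes: whole = 8; whole note = 8; whole note = 8; dotted whole note = 12; whole note = 8; eighth = 1; whole note = 8.
Altogether 8 + 8 + 8 + 12 + 8 + 1 + 8 = 53.
53 ÷ 8 = 6 complete bars with 5 eighth notes remaining.

5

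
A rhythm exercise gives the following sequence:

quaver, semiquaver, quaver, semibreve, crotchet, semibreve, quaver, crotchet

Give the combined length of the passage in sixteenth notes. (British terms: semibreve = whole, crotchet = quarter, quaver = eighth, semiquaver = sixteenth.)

47

Each duration in sixteenth notes: quaver = 2; semiquaver = 1; quaver = 2; semibreve = 16; crotchet = 4; semibreve = 16; quaver = 2; crotchet = 4.
Adding: 2 + 1 + 2 + 16 + 4 + 16 + 2 + 4 = 47 sixteenth notes.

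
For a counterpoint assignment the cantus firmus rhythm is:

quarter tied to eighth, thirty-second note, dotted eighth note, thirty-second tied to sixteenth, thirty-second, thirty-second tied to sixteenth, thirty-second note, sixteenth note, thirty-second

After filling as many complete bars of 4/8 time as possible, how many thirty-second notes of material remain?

14

One bar of 4/8 = 16 thirty-second notes.
Working in thirty-second notes: quarter tied to eighth (quarter + eighth) = 12; thirty-second note = 1; dotted eighth note = 6; thirty-second tied to sixteenth (thirty-second + sixteenth) = 3; thirty-second = 1; thirty-second tied to sixteenth (thirty-second + sixteenth) = 3; thirty-second note = 1; sixteenth note = 2; thirty-second = 1.
Total: 12 + 1 + 6 + 3 + 1 + 3 + 1 + 2 + 1 = 30.
30 ÷ 16 = 1 complete bar with 14 thirty-second notes remaining.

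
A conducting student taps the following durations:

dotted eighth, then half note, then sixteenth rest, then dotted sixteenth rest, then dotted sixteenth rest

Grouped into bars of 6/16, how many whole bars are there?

2

One bar of 6/16 = 12 thirty-second notes.
Each duration in thirty-second notes: dotted eighth = 6; half note = 16; sixteenth rest = 2; dotted sixteenth rest = 3; dotted sixteenth rest = 3.
Altogether 6 + 16 + 2 + 3 + 3 = 30.
30 ÷ 12 = 2 complete bars with 6 left over.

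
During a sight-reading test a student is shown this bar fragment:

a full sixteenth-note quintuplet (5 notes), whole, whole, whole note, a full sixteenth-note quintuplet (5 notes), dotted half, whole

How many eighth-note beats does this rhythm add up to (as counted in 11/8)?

One eighth-note beat = 2 sixteenth notes.
In sixteenth notes: a full sixteenth-note quintuplet (5 notes) (five quintuplet sixteenths span one quarter) = 4; whole = 16; whole = 16; whole note = 16; a full sixteenth-note quintuplet (5 notes) (five quintuplet sixteenths span one quarter) = 4; dotted half = 12; whole = 16.
Adding: 4 + 16 + 16 + 16 + 4 + 12 + 16 = 84.
84 ÷ 2 = 42 beats.

42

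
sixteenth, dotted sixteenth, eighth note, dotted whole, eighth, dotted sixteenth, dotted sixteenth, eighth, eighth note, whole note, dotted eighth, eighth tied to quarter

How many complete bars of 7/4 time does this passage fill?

One bar of 7/4 = 56 thirty-second notes.
In thirty-second notes: sixteenth = 2; dotted sixteenth = 3; eighth note = 4; dotted whole = 48; eighth = 4; dotted sixteenth = 3; dotted sixteenth = 3; eighth = 4; eighth note = 4; whole note = 32; dotted eighth = 6; eighth tied to quarter (eighth + quarter) = 12.
Adding: 2 + 3 + 4 + 48 + 4 + 3 + 3 + 4 + 4 + 32 + 6 + 12 = 125.
125 ÷ 56 = 2 complete bars with 13 left over.

2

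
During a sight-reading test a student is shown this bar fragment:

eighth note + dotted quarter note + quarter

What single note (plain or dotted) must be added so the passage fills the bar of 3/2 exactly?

dotted half note

The bar of 3/2 = 12 eighth notes.
Each duration in eighth notes: eighth note = 1; dotted quarter note = 3; quarter = 2.
Total: 1 + 3 + 2 = 6.
Remaining: 12 − 6 = 6 eighth notes, which is a dotted half note.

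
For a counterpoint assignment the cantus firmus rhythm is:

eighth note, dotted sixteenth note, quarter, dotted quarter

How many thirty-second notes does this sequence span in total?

Working in thirty-second notes: eighth note = 4; dotted sixteenth note = 3; quarter = 8; dotted quarter = 12.
Adding: 4 + 3 + 8 + 12 = 27 thirty-second notes.

27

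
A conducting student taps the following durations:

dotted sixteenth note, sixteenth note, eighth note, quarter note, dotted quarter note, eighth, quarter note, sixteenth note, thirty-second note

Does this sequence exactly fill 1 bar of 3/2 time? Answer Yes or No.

No

One bar of 3/2 = 48 thirty-second notes.
Express everything in thirty-second notes: dotted sixteenth note = 3; sixteenth note = 2; eighth note = 4; quarter note = 8; dotted quarter note = 12; eighth = 4; quarter note = 8; sixteenth note = 2; thirty-second note = 1.
Sum: 3 + 2 + 4 + 8 + 12 + 4 + 8 + 2 + 1 = 44.
44 falls short of 48, so the answer is No.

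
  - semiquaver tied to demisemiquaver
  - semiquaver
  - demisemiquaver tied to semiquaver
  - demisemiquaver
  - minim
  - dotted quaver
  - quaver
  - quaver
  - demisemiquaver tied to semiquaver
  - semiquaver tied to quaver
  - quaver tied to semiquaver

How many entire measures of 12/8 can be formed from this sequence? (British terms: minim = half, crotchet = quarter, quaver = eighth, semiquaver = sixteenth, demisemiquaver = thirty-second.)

1

One bar of 12/8 = 48 thirty-second notes.
Express everything in thirty-second notes: semiquaver tied to demisemiquaver (semiquaver + demisemiquaver) = 3; semiquaver = 2; demisemiquaver tied to semiquaver (demisemiquaver + semiquaver) = 3; demisemiquaver = 1; minim = 16; dotted quaver = 6; quaver = 4; quaver = 4; demisemiquaver tied to semiquaver (demisemiquaver + semiquaver) = 3; semiquaver tied to quaver (semiquaver + quaver) = 6; quaver tied to semiquaver (quaver + semiquaver) = 6.
Altogether 3 + 2 + 3 + 1 + 16 + 6 + 4 + 4 + 3 + 6 + 6 = 54.
54 ÷ 48 = 1 complete bar with 6 left over.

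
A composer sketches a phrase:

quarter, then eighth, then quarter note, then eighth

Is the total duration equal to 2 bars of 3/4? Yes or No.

No

One bar of 3/4 = 6 eighth notes, so 2 bars = 12.
In eighth notes: quarter = 2; eighth = 1; quarter note = 2; eighth = 1.
Adding: 2 + 1 + 2 + 1 = 6.
6 falls short of 12, so the answer is No.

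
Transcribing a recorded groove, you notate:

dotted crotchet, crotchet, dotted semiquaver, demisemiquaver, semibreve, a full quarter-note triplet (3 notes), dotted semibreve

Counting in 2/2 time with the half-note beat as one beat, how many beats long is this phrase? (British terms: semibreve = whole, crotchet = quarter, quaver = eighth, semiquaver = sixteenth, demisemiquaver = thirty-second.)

One half-note beat = 16 thirty-second notes.
Convert each value to thirty-second notes: dotted crotchet = 12; crotchet = 8; dotted semiquaver = 3; demisemiquaver = 1; semibreve = 32; a full quarter-note triplet (3 notes) (three triplet quarters span one half) = 16; dotted semibreve = 48.
Total: 12 + 8 + 3 + 1 + 32 + 16 + 48 = 120.
120 ÷ 16 = 7.5 beats.

7.5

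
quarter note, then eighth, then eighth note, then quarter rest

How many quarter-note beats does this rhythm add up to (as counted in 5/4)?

One quarter-note beat = 2 eighth notes.
Convert each value to eighth notes: quarter note = 2; eighth = 1; eighth note = 1; quarter rest = 2.
Sum: 2 + 1 + 1 + 2 = 6.
6 ÷ 2 = 3 beats.

3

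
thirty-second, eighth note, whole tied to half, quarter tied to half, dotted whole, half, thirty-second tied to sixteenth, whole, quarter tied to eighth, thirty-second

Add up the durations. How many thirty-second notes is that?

189

Convert each value to thirty-second notes: thirty-second = 1; eighth note = 4; whole tied to half (whole + half) = 48; quarter tied to half (quarter + half) = 24; dotted whole = 48; half = 16; thirty-second tied to sixteenth (thirty-second + sixteenth) = 3; whole = 32; quarter tied to eighth (quarter + eighth) = 12; thirty-second = 1.
Adding: 1 + 4 + 48 + 24 + 48 + 16 + 3 + 32 + 12 + 1 = 189 thirty-second notes.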